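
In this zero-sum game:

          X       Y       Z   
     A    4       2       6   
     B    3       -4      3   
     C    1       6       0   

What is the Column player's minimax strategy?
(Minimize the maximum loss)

Column should play X, value = 4

Work:
Column player minimizes Row's maximum payoff:
Column X: max payoff to Row = 4
Column Y: max payoff to Row = 6
Column Z: max payoff to Row = 6
Minimum is 4, achieved by column X.
Minimax strategy: X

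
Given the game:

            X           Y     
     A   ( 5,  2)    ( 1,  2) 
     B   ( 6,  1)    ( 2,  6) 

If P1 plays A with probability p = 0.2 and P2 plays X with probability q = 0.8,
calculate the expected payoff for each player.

E[P1] = 5.0, E[P2] = 2.0

Work:
E[P1] = p·q·π₁(A,X) + p·(1-q)·π₁(A,Y) + (1-p)·q·π₁(B,X) + (1-p)·(1-q)·π₁(B,Y)
= 0.2·0.8·5 + 0.2·0.2·1 + 0.8·0.8·6 + 0.8·0.2·2
= 5.0

E[P2] = 2.0 (similar calculation)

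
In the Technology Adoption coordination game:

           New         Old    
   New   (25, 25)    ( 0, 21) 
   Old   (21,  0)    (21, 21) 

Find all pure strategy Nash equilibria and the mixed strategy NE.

Pure NE: (New, New) and (Old, Old); Mixed NE: p = 0.84, q = 0.84

Work:
Check pure NE:
(New, New): (25, 25) - no unilateral deviation beneficial
(Old, Old): (21, 21) - no unilateral deviation beneficial
Mixed NE: P1 plays New with p = 0.84, P2 plays New with q = 0.84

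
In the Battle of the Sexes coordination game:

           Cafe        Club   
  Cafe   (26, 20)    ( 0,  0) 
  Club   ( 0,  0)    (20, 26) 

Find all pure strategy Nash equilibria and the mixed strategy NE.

Pure NE: (Cafe, Cafe) and (Club, Club); Mixed NE: p = 0.5652, q = 0.4348

Work:
Check pure NE:
(Cafe, Cafe): (26, 20) - no unilateral deviation beneficial
(Club, Club): (20, 26) - no unilateral deviation beneficial
Mixed NE: P1 plays Cafe with p = 0.5652, P2 plays Cafe with q = 0.4348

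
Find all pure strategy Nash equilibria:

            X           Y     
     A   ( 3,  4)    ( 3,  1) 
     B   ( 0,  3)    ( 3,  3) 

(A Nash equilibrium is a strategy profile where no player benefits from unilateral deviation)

Nash equilibrium: (A, X), (B, Y)

Work:
Best responses:
  P1 vs X: payoffs [3, 0] → best response A (payoff 3)
  P1 vs Y: payoffs [3, 3] → best response A/B (payoff 3)
  P2 vs A: payoffs [4, 1] → best response X (payoff 4)
  P2 vs B: payoffs [3, 3] → best response X/Y (payoff 3)
Mutual best responses: (A,X), (B,Y) → Nash equilibria.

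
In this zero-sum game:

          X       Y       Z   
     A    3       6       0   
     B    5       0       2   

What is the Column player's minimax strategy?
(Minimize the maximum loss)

Column should play Z, value = 2

Work:
Column player minimizes Row's maximum payoff:
Column X: max payoff to Row = 5
Column Y: max payoff to Row = 6
Column Z: max payoff to Row = 2
Minimum is 2, achieved by column Z.
Minimax strategy: Z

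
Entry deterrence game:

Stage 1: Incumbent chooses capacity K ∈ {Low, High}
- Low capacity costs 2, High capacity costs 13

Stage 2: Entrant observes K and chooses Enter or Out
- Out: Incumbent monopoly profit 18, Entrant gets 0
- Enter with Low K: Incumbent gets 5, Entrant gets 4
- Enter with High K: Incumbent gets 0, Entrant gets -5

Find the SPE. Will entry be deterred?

SPE: (High, Enter|Low, Out|High); Entry deterred. Incumbent net profit = 5

Work:
After Low K: Entrant enters (4 > 0)
After High K: Entrant stays out (-5 < 0)
Incumbent: Low → 5−2=3, High → 18−13=5
Incumbent chooses High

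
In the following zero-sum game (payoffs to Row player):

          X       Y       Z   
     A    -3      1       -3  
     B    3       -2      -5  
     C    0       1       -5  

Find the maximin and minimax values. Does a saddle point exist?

Maximin = -3, Minimax = -3, Saddle: True

Work:
Row minimums: [-3, -5, -5] → maximin = -3
Column maximums: [3, 1, -3] → minimax = -3
Saddle point exists! Game value = -3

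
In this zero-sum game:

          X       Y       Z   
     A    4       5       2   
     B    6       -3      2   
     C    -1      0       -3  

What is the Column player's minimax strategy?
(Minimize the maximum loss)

Column should play Z, value = 2

Work:
Column player minimizes Row's maximum payoff:
Column X: max payoff to Row = 6
Column Y: max payoff to Row = 5
Column Z: max payoff to Row = 2
Minimum is 2, achieved by column Z.
Minimax strategy: Z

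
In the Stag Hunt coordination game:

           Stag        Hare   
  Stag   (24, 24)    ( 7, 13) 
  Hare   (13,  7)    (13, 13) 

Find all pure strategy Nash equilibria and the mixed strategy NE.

Pure NE: (Stag, Stag) and (Hare, Hare); Mixed NE: p = 0.3529, q = 0.3529

Work:
Check pure NE:
(Stag, Stag): (24, 24) - no unilateral deviation beneficial
(Hare, Hare): (13, 13) - no unilateral deviation beneficial
Mixed NE: P1 plays Stag with p = 0.3529, P2 plays Stag with q = 0.3529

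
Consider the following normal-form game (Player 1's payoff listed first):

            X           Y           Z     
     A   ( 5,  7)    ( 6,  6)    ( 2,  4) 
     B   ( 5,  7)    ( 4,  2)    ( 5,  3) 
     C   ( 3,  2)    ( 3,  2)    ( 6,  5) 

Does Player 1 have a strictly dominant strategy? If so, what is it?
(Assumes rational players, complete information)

No strictly dominant strategy exists for Player 1

Work:
A strategy strictly dominates another if it gives a strictly higher payoff against every opponent action. Compare each pair of P1's strategies column-by-column:
  A vs B: [5 vs 5, 6 vs 4, 2 vs 5] → A does not strictly dominate B (column X: 5 ≤ 5)
  A vs C: [5 vs 3, 6 vs 3, 2 vs 6] → A does not strictly dominate C (column Z: 2 ≤ 6)
  B vs A: [5 vs 5, 4 vs 6, 5 vs 2] → B does not strictly dominate A (column X: 5 ≤ 5)
  B vs C: [5 vs 3, 4 vs 3, 5 vs 6] → B does not strictly dominate C (column Z: 5 ≤ 6)
  C vs A: [3 vs 5, 3 vs 6, 6 vs 2] → C does not strictly dominate A (column X: 3 ≤ 5)
  C vs B: [3 vs 5, 3 vs 4, 6 vs 5] → C does not strictly dominate B (column X: 3 ≤ 5)
No single strategy strictly dominates all others → no strictly dominant strategy.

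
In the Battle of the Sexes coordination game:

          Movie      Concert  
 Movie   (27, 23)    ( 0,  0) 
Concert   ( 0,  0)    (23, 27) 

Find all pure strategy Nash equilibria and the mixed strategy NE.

Pure NE: (Movie, Movie) and (Concert, Concert); Mixed NE: p = 0.54, q = 0.46

Work:
Check pure NE:
(Movie, Movie): (27, 23) - no unilateral deviation beneficial
(Concert, Concert): (23, 27) - no unilateral deviation beneficial
Mixed NE: P1 plays Movie with p = 0.54, P2 plays Movie with q = 0.46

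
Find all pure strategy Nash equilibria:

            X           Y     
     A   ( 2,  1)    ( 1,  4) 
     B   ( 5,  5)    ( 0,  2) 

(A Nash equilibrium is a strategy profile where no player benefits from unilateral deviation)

Nash equilibrium: (A, Y), (B, X)

Work:
Best responses:
  P1 vs X: payoffs [2, 5] → best response B (payoff 5)
  P1 vs Y: payoffs [1, 0] → best response A (payoff 1)
  P2 vs A: payoffs [1, 4] → best response Y (payoff 4)
  P2 vs B: payoffs [5, 2] → best response X (payoff 5)
Mutual best responses: (A,Y), (B,X) → Nash equilibria.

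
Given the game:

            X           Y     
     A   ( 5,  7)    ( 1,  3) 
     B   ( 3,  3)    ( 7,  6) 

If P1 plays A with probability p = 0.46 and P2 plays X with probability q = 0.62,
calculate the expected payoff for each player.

E[P1] = 4.0416, E[P2] = 4.7564

Work:
E[P1] = p·q·π₁(A,X) + p·(1-q)·π₁(A,Y) + (1-p)·q·π₁(B,X) + (1-p)·(1-q)·π₁(B,Y)
= 0.46·0.62·5 + 0.46·0.38·1 + 0.54·0.62·3 + 0.54·0.38·7
= 4.0416

E[P2] = 4.7564 (similar calculation)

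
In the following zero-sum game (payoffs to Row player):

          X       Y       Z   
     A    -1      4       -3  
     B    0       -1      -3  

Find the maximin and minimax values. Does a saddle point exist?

Maximin = -3, Minimax = -3, Saddle: True

Work:
Row minimums: [-3, -3] → maximin = -3
Column maximums: [0, 4, -3] → minimax = -3
Saddle point exists! Game value = -3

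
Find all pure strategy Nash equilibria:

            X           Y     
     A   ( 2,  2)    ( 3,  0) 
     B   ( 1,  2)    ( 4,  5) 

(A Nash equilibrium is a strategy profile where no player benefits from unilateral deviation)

Nash equilibrium: (A, X), (B, Y)

Work:
Best responses:
  P1 vs X: payoffs [2, 1] → best response A (payoff 2)
  P1 vs Y: payoffs [3, 4] → best response B (payoff 4)
  P2 vs A: payoffs [2, 0] → best response X (payoff 2)
  P2 vs B: payoffs [2, 5] → best response Y (payoff 5)
Mutual best responses: (A,X), (B,Y) → Nash equilibria.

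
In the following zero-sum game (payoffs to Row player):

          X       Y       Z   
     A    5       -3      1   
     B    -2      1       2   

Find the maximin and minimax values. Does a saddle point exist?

Maximin = -2, Minimax = 1, Saddle: False

Work:
Row minimums: [-3, -2] → maximin = -2
Column maximums: [5, 1, 2] → minimax = 1
No saddle point (maximin ≠ minimax). Mixed strategy needed.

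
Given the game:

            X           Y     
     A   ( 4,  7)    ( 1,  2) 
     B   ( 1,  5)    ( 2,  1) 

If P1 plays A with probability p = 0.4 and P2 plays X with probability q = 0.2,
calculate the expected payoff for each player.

E[P1] = 1.72, E[P2] = 2.28

Work:
E[P1] = p·q·π₁(A,X) + p·(1-q)·π₁(A,Y) + (1-p)·q·π₁(B,X) + (1-p)·(1-q)·π₁(B,Y)
= 0.4·0.2·4 + 0.4·0.8·1 + 0.6·0.2·1 + 0.6·0.8·2
= 1.72

E[P2] = 2.28 (similar calculation)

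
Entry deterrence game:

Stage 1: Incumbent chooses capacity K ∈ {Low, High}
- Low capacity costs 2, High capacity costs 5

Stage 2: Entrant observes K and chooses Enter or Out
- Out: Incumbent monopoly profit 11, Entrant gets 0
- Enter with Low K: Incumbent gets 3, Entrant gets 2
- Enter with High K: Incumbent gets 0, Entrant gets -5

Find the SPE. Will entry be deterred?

SPE: (High, Enter|Low, Out|High); Entry deterred. Incumbent net profit = 6

Work:
After Low K: Entrant enters (2 > 0)
After High K: Entrant stays out (-5 < 0)
Incumbent: Low → 3−2=1, High → 11−5=6
Incumbent chooses High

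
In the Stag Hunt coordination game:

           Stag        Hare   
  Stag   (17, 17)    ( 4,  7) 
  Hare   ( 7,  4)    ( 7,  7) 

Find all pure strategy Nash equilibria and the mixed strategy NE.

Pure NE: (Stag, Stag) and (Hare, Hare); Mixed NE: p = 0.2308, q = 0.2308

Work:
Check pure NE:
(Stag, Stag): (17, 17) - no unilateral deviation beneficial
(Hare, Hare): (7, 7) - no unilateral deviation beneficial
Mixed NE: P1 plays Stag with p = 0.2308, P2 plays Stag with q = 0.2308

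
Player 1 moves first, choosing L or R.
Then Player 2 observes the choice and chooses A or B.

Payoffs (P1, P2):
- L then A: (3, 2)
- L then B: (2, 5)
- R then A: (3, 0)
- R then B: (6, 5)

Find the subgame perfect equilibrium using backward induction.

P1 plays R, P2 plays B after L and B after R; Payoff (6, 5)

Work:
Backward induction:
After L: P2 chooses B → P1 gets 2
After R: P2 chooses B → P1 gets 6
P1 chooses R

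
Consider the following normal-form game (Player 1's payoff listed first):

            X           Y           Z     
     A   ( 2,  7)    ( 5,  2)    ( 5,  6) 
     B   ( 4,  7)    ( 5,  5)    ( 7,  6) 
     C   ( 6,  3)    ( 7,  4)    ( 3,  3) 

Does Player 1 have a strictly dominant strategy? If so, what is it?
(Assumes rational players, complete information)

No strictly dominant strategy exists for Player 1

Work:
A strategy strictly dominates another if it gives a strictly higher payoff against every opponent action. Compare each pair of P1's strategies column-by-column:
  A vs B: [2 vs 4, 5 vs 5, 5 vs 7] → A does not strictly dominate B (column X: 2 ≤ 4)
  A vs C: [2 vs 6, 5 vs 7, 5 vs 3] → A does not strictly dominate C (column X: 2 ≤ 6)
  B vs A: [4 vs 2, 5 vs 5, 7 vs 5] → B does not strictly dominate A (column Y: 5 ≤ 5)
  B vs C: [4 vs 6, 5 vs 7, 7 vs 3] → B does not strictly dominate C (column X: 4 ≤ 6)
  C vs A: [6 vs 2, 7 vs 5, 3 vs 5] → C does not strictly dominate A (column Z: 3 ≤ 5)
  C vs B: [6 vs 4, 7 vs 5, 3 vs 7] → C does not strictly dominate B (column Z: 3 ≤ 7)
No single strategy strictly dominates all others → no strictly dominant strategy.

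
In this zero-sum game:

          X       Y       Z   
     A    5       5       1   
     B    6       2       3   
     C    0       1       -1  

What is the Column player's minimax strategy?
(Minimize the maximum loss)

Column should play Z, value = 3

Work:
Column player minimizes Row's maximum payoff:
Column X: max payoff to Row = 6
Column Y: max payoff to Row = 5
Column Z: max payoff to Row = 3
Minimum is 3, achieved by column Z.
Minimax strategy: Z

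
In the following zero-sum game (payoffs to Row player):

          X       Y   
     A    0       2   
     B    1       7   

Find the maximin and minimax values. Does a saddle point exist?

Maximin = 1, Minimax = 1, Saddle: True

Work:
Row minimums: [0, 1] → maximin = 1
Column maximums: [1, 7] → minimax = 1
Saddle point exists! Game value = 1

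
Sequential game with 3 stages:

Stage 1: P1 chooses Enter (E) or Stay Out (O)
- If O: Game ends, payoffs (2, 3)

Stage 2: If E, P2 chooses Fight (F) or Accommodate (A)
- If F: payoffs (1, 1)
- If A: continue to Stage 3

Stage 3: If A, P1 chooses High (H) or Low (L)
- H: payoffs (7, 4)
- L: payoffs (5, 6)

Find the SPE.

SPE: (E, A, H); Outcome (7, 4)

Work:
Stage 3: P1 chooses H (7 vs 5)
Stage 2: P2: F->1, A->4 (anticipating H). Choose A
Stage 1: P1: O->2, E->7 (anticipating A, H). Choose E
SPE path: E -> A -> H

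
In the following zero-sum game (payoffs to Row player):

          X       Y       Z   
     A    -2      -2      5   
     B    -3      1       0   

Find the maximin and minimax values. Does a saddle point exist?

Maximin = -2, Minimax = -2, Saddle: True

Work:
Row minimums: [-2, -3] → maximin = -2
Column maximums: [-2, 1, 5] → minimax = -2
Saddle point exists! Game value = -2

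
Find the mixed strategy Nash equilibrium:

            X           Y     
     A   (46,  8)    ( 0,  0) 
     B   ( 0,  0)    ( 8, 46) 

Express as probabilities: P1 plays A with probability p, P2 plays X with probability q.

p = 0.8519, q = 0.1481

Work:
Find probabilities that make opponent indifferent:
P2 chooses q to make P1 indifferent between A and B
P1 chooses p to make P2 indifferent between X and Y
Mixed NE: P1 plays (A: 0.8519, B: 0.1481), P2 plays (X: 0.1481, Y: 0.8519)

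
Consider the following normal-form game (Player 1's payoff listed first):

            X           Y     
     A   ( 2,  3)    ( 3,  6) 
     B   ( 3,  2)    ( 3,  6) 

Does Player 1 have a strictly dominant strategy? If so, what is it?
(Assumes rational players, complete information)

No strictly dominant strategy exists for Player 1

Work:
A strategy strictly dominates another if it gives a strictly higher payoff against every opponent action. Compare each pair of P1's strategies column-by-column:
  A vs B: [2 vs 3, 3 vs 3] → A does not strictly dominate B (column X: 2 ≤ 3)
  B vs A: [3 vs 2, 3 vs 3] → B does not strictly dominate A (column Y: 3 ≤ 3)
No single strategy strictly dominates all others → no strictly dominant strategy.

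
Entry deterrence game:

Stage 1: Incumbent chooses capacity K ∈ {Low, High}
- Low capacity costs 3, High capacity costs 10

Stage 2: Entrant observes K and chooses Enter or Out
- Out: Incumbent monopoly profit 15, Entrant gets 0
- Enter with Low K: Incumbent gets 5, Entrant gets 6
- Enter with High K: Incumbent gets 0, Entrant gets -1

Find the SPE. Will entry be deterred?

SPE: (High, Enter|Low, Out|High); Entry deterred. Incumbent net profit = 5

Work:
After Low K: Entrant enters (6 > 0)
After High K: Entrant stays out (-1 < 0)
Incumbent: Low → 5−3=2, High → 15−10=5
Incumbent chooses High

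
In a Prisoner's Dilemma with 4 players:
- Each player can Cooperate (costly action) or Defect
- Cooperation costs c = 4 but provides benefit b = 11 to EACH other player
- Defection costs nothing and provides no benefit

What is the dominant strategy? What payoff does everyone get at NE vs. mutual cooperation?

Dominant: Defect; NE payoff = 0; Coop payoff = 29

Work:
Defect dominates (saves cost c = 4, benefit to others is external)
NE: All defect → everyone gets 0
If all cooperate: each receives (3)×11 - 4 = 29
Social dilemma: 29 > 0 but NE gives 0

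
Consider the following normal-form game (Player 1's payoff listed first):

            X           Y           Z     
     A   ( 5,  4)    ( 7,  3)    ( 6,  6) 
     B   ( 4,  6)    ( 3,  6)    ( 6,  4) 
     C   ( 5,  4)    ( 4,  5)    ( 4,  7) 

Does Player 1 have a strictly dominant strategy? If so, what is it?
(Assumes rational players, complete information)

No strictly dominant strategy exists for Player 1

Work:
A strategy strictly dominates another if it gives a strictly higher payoff against every opponent action. Compare each pair of P1's strategies column-by-column:
  A vs B: [5 vs 4, 7 vs 3, 6 vs 6] → A does not strictly dominate B (column Z: 6 ≤ 6)
  A vs C: [5 vs 5, 7 vs 4, 6 vs 4] → A does not strictly dominate C (column X: 5 ≤ 5)
  B vs A: [4 vs 5, 3 vs 7, 6 vs 6] → B does not strictly dominate A (column X: 4 ≤ 5)
  B vs C: [4 vs 5, 3 vs 4, 6 vs 4] → B does not strictly dominate C (column X: 4 ≤ 5)
  C vs A: [5 vs 5, 4 vs 7, 4 vs 6] → C does not strictly dominate A (column X: 5 ≤ 5)
  C vs B: [5 vs 4, 4 vs 3, 4 vs 6] → C does not strictly dominate B (column Z: 4 ≤ 6)
No single strategy strictly dominates all others → no strictly dominant strategy.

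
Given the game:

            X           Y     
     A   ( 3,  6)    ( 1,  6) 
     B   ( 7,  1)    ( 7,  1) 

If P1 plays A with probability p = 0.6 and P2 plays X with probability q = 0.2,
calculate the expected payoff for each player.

E[P1] = 3.64, E[P2] = 4.0

Work:
E[P1] = p·q·π₁(A,X) + p·(1-q)·π₁(A,Y) + (1-p)·q·π₁(B,X) + (1-p)·(1-q)·π₁(B,Y)
= 0.6·0.2·3 + 0.6·0.8·1 + 0.4·0.2·7 + 0.4·0.8·7
= 3.64

E[P2] = 4.0 (similar calculation)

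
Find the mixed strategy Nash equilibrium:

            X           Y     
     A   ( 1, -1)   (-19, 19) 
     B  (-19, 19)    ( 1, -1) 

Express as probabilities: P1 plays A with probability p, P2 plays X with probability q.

p = 0.5, q = 0.5

Work:
Find probabilities that make opponent indifferent:
P2 chooses q to make P1 indifferent between A and B
P1 chooses p to make P2 indifferent between X and Y
Mixed NE: P1 plays (A: 0.5, B: 0.5), P2 plays (X: 0.5, Y: 0.5)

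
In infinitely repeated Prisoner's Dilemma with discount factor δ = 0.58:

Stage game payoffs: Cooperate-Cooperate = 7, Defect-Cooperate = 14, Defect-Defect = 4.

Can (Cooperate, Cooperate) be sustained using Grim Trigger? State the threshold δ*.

δ* = 0.7; since δ = 0.58 < 0.7, cooperation cannot be sustained

Work:
For Grim Trigger:
Cooperate forever: 7/(1-δ)
Defect then punished: 14 + 4·δ/(1-δ)
Need: 7/(1-δ) ≥ 14 + 4·δ/(1-δ)
Solving: δ ≥ (T-R)/(T-P) = (14-7)/(14-4) = 0.7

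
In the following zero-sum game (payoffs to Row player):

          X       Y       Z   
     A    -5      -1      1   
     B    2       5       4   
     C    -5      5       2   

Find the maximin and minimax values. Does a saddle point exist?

Maximin = 2, Minimax = 2, Saddle: True

Work:
Row minimums: [-5, 2, -5] → maximin = 2
Column maximums: [2, 5, 4] → minimax = 2
Saddle point exists! Game value = 2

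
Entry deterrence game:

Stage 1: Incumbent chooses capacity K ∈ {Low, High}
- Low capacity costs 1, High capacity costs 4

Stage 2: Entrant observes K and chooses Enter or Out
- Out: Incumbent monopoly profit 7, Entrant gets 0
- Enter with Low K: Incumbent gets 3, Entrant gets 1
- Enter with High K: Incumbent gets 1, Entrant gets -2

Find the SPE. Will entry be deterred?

SPE: (High, Enter|Low, Out|High); Entry deterred. Incumbent net profit = 3

Work:
After Low K: Entrant enters (1 > 0)
After High K: Entrant stays out (-2 < 0)
Incumbent: Low → 3−1=2, High → 7−4=3
Incumbent chooses High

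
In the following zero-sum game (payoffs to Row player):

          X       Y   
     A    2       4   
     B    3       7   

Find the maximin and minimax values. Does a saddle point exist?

Maximin = 3, Minimax = 3, Saddle: True

Work:
Row minimums: [2, 3] → maximin = 3
Column maximums: [3, 7] → minimax = 3
Saddle point exists! Game value = 3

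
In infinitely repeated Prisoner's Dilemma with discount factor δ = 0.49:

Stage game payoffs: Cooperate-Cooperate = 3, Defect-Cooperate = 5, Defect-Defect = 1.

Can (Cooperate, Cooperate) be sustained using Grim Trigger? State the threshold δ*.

δ* = 0.5; since δ = 0.49 < 0.5, cooperation cannot be sustained

Work:
For Grim Trigger:
Cooperate forever: 3/(1-δ)
Defect then punished: 5 + 1·δ/(1-δ)
Need: 3/(1-δ) ≥ 5 + 1·δ/(1-δ)
Solving: δ ≥ (T-R)/(T-P) = (5-3)/(5-1) = 0.5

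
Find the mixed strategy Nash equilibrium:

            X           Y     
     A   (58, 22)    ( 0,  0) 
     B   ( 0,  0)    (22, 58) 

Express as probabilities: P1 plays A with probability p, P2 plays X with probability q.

p = 0.725, q = 0.275

Work:
Find probabilities that make opponent indifferent:
P2 chooses q to make P1 indifferent between A and B
P1 chooses p to make P2 indifferent between X and Y
Mixed NE: P1 plays (A: 0.725, B: 0.275), P2 plays (X: 0.275, Y: 0.725)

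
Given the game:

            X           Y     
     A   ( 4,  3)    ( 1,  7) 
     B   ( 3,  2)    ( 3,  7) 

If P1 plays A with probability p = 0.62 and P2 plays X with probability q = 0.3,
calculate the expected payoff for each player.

E[P1] = 2.318, E[P2] = 5.686

Work:
E[P1] = p·q·π₁(A,X) + p·(1-q)·π₁(A,Y) + (1-p)·q·π₁(B,X) + (1-p)·(1-q)·π₁(B,Y)
= 0.62·0.3·4 + 0.62·0.7·1 + 0.38·0.3·3 + 0.38·0.7·3
= 2.318

E[P2] = 5.686 (similar calculation)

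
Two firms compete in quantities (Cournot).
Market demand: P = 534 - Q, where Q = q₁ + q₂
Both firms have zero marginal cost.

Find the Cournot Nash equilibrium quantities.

q₁* = q₂* = 178.0; P* = 178.0

Work:
Profit: π_i = P·q_i = (a - q_i - q_j)·q_i
FOC: ∂π_i/∂q_i = a - 2q_i - q_j = 0
Reaction function: q_i = (534 - q_j)/2
Symmetry: q* = 534/3 = 178.0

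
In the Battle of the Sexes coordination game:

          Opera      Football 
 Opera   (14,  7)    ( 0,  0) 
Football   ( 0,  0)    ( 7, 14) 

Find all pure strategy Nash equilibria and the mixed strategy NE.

Pure NE: (Opera, Opera) and (Football, Football); Mixed NE: p = 0.6667, q = 0.3333

Work:
Check pure NE:
(Opera, Opera): (14, 7) - no unilateral deviation beneficial
(Football, Football): (7, 14) - no unilateral deviation beneficial
Mixed NE: P1 plays Opera with p = 0.6667, P2 plays Opera with q = 0.3333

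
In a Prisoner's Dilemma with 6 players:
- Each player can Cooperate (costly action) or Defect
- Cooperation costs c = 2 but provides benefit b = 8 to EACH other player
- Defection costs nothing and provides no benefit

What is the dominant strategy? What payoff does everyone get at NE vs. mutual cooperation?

Dominant: Defect; NE payoff = 0; Coop payoff = 38

Work:
Defect dominates (saves cost c = 2, benefit to others is external)
NE: All defect → everyone gets 0
If all cooperate: each receives (5)×8 - 2 = 38
Social dilemma: 38 > 0 but NE gives 0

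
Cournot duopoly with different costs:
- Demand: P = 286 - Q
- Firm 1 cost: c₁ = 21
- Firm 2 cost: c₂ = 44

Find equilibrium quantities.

q₁* = 96.0, q₂* = 73.0

Work:
Reaction: q₁ = (286 - 21 - q₂)/2
Reaction: q₂ = (286 - 44 - q₁)/2
Solve simultaneously:
q₁* = (286 - 2×21 + 44)/3 = 96.0
q₂* = (286 - 2×44 + 21)/3 = 73.0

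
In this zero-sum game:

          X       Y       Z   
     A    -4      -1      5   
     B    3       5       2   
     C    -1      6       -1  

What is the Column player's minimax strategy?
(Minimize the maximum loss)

Column should play X, value = 3

Work:
Column player minimizes Row's maximum payoff:
Column X: max payoff to Row = 3
Column Y: max payoff to Row = 6
Column Z: max payoff to Row = 5
Minimum is 3, achieved by column X.
Minimax strategy: X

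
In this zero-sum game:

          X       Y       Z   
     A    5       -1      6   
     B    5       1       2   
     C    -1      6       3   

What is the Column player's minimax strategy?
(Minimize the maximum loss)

Column should play X, value = 5

Work:
Column player minimizes Row's maximum payoff:
Column X: max payoff to Row = 5
Column Y: max payoff to Row = 6
Column Z: max payoff to Row = 6
Minimum is 5, achieved by column X.
Minimax strategy: X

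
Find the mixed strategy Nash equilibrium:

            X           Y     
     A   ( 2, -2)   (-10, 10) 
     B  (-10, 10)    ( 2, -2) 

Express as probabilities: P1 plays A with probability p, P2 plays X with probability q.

p = 0.5, q = 0.5

Work:
Find probabilities that make opponent indifferent:
P2 chooses q to make P1 indifferent between A and B
P1 chooses p to make P2 indifferent between X and Y
Mixed NE: P1 plays (A: 0.5, B: 0.5), P2 plays (X: 0.5, Y: 0.5)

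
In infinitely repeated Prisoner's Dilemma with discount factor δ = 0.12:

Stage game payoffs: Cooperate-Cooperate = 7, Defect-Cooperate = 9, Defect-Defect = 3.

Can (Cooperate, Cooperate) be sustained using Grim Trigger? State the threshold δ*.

δ* = 0.3333; since δ = 0.12 < 0.3333, cooperation cannot be sustained

Work:
For Grim Trigger:
Cooperate forever: 7/(1-δ)
Defect then punished: 9 + 3·δ/(1-δ)
Need: 7/(1-δ) ≥ 9 + 3·δ/(1-δ)
Solving: δ ≥ (T-R)/(T-P) = (9-7)/(9-3) = 0.3333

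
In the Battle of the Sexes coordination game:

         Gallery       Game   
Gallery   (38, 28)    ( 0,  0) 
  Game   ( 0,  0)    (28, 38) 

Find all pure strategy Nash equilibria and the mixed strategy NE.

Pure NE: (Gallery, Gallery) and (Game, Game); Mixed NE: p = 0.5758, q = 0.4242

Work:
Check pure NE:
(Gallery, Gallery): (38, 28) - no unilateral deviation beneficial
(Game, Game): (28, 38) - no unilateral deviation beneficial
Mixed NE: P1 plays Gallery with p = 0.5758, P2 plays Gallery with q = 0.4242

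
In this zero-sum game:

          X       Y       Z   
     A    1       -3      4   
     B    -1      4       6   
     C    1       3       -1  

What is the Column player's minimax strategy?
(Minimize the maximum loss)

Column should play X, value = 1

Work:
Column player minimizes Row's maximum payoff:
Column X: max payoff to Row = 1
Column Y: max payoff to Row = 4
Column Z: max payoff to Row = 6
Minimum is 1, achieved by column X.
Minimax strategy: X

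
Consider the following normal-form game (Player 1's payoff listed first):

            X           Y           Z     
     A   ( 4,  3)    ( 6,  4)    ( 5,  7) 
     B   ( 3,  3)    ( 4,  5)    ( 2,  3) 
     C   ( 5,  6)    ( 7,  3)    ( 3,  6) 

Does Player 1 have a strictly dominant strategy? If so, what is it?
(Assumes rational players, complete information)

No strictly dominant strategy exists for Player 1

Work:
A strategy strictly dominates another if it gives a strictly higher payoff against every opponent action. Compare each pair of P1's strategies column-by-column:
  A vs B: [4 vs 3, 6 vs 4, 5 vs 2] → A strictly dominates B
  A vs C: [4 vs 5, 6 vs 7, 5 vs 3] → A does not strictly dominate C (column X: 4 ≤ 5)
  B vs A: [3 vs 4, 4 vs 6, 2 vs 5] → B does not strictly dominate A (column X: 3 ≤ 4)
  B vs C: [3 vs 5, 4 vs 7, 2 vs 3] → B does not strictly dominate C (column X: 3 ≤ 5)
  C vs A: [5 vs 4, 7 vs 6, 3 vs 5] → C does not strictly dominate A (column Z: 3 ≤ 5)
  C vs B: [5 vs 3, 7 vs 4, 3 vs 2] → C strictly dominates B
No single strategy strictly dominates all others → no strictly dominant strategy.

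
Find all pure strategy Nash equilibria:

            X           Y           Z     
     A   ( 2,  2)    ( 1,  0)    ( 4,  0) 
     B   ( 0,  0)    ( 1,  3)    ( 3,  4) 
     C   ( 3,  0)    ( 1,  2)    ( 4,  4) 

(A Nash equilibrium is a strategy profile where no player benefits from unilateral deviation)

Nash equilibrium: (C, Z)

Work:
Best responses:
  P1 vs X: payoffs [2, 0, 3] → best response C (payoff 3)
  P1 vs Y: payoffs [1, 1, 1] → best response A/B/C (payoff 1)
  P1 vs Z: payoffs [4, 3, 4] → best response A/C (payoff 4)
  P2 vs A: payoffs [2, 0, 0] → best response X (payoff 2)
  P2 vs B: payoffs [0, 3, 4] → best response Z (payoff 4)
  P2 vs C: payoffs [0, 2, 4] → best response Z (payoff 4)
Mutual best responses: (C,Z) → Nash equilibria.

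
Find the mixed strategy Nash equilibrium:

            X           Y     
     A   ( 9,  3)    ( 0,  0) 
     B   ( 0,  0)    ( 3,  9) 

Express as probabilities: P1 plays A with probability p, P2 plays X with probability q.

p = 0.75, q = 0.25

Work:
Find probabilities that make opponent indifferent:
P2 chooses q to make P1 indifferent between A and B
P1 chooses p to make P2 indifferent between X and Y
Mixed NE: P1 plays (A: 0.75, B: 0.25), P2 plays (X: 0.25, Y: 0.75)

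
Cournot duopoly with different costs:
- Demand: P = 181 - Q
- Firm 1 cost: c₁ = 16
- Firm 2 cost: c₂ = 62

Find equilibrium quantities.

q₁* = 70.33, q₂* = 24.33

Work:
Reaction: q₁ = (181 - 16 - q₂)/2
Reaction: q₂ = (181 - 62 - q₁)/2
Solve simultaneously:
q₁* = (181 - 2×16 + 62)/3 = 70.33
q₂* = (181 - 2×62 + 16)/3 = 24.33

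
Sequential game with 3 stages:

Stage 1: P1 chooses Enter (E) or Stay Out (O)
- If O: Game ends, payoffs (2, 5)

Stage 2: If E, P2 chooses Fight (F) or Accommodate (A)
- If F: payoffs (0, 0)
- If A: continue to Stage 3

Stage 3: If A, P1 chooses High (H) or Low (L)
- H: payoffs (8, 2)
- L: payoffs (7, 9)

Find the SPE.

SPE: (E, A, H); Outcome (8, 2)

Work:
Stage 3: P1 chooses H (8 vs 7)
Stage 2: P2: F->0, A->2 (anticipating H). Choose A
Stage 1: P1: O->2, E->8 (anticipating A, H). Choose E
SPE path: E -> A -> H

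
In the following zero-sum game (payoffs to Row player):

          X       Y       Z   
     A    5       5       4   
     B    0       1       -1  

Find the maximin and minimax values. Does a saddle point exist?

Maximin = 4, Minimax = 4, Saddle: True

Work:
Row minimums: [4, -1] → maximin = 4
Column maximums: [5, 5, 4] → minimax = 4
Saddle point exists! Game value = 4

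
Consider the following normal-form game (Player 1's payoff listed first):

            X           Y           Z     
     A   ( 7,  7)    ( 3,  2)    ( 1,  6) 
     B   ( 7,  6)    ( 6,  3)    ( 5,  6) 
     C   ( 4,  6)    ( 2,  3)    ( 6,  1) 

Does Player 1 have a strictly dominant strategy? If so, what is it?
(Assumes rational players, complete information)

No strictly dominant strategy exists for Player 1

Work:
A strategy strictly dominates another if it gives a strictly higher payoff against every opponent action. Compare each pair of P1's strategies column-by-column:
  A vs B: [7 vs 7, 3 vs 6, 1 vs 5] → A does not strictly dominate B (column X: 7 ≤ 7)
  A vs C: [7 vs 4, 3 vs 2, 1 vs 6] → A does not strictly dominate C (column Z: 1 ≤ 6)
  B vs A: [7 vs 7, 6 vs 3, 5 vs 1] → B does not strictly dominate A (column X: 7 ≤ 7)
  B vs C: [7 vs 4, 6 vs 2, 5 vs 6] → B does not strictly dominate C (column Z: 5 ≤ 6)
  C vs A: [4 vs 7, 2 vs 3, 6 vs 1] → C does not strictly dominate A (column X: 4 ≤ 7)
  C vs B: [4 vs 7, 2 vs 6, 6 vs 5] → C does not strictly dominate B (column X: 4 ≤ 7)
No single strategy strictly dominates all others → no strictly dominant strategy.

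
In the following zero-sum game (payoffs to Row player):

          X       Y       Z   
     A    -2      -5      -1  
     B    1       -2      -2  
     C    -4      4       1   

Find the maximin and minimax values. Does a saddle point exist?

Maximin = -2, Minimax = 1, Saddle: False

Work:
Row minimums: [-5, -2, -4] → maximin = -2
Column maximums: [1, 4, 1] → minimax = 1
No saddle point (maximin ≠ minimax). Mixed strategy needed.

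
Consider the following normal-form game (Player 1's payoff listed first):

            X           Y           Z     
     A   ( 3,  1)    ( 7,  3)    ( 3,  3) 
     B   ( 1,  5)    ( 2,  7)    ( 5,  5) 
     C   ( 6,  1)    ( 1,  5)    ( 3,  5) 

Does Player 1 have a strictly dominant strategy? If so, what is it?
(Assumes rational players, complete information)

No strictly dominant strategy exists for Player 1

Work:
A strategy strictly dominates another if it gives a strictly higher payoff against every opponent action. Compare each pair of P1's strategies column-by-column:
  A vs B: [3 vs 1, 7 vs 2, 3 vs 5] → A does not strictly dominate B (column Z: 3 ≤ 5)
  A vs C: [3 vs 6, 7 vs 1, 3 vs 3] → A does not strictly dominate C (column X: 3 ≤ 6)
  B vs A: [1 vs 3, 2 vs 7, 5 vs 3] → B does not strictly dominate A (column X: 1 ≤ 3)
  B vs C: [1 vs 6, 2 vs 1, 5 vs 3] → B does not strictly dominate C (column X: 1 ≤ 6)
  C vs A: [6 vs 3, 1 vs 7, 3 vs 3] → C does not strictly dominate A (column Y: 1 ≤ 7)
  C vs B: [6 vs 1, 1 vs 2, 3 vs 5] → C does not strictly dominate B (column Y: 1 ≤ 2)
No single strategy strictly dominates all others → no strictly dominant strategy.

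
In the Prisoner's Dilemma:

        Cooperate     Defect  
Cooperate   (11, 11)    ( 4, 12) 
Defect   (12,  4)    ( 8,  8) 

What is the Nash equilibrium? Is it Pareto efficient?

(Defect, Defect) is NE; not Pareto efficient

Work:
Defect dominates Cooperate for both players:
If P2 cooperates: Defect (12) > Cooperate (11)
If P2 defects: Defect (8) > Cooperate (4)
NE: (Defect, Defect) with payoff (8, 8)
But (Cooperate, Cooperate) = (11, 11) Pareto dominates (8, 8)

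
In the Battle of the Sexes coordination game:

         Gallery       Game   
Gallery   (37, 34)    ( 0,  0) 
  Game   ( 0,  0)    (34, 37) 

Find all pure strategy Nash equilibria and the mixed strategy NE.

Pure NE: (Gallery, Gallery) and (Game, Game); Mixed NE: p = 0.5211, q = 0.4789

Work:
Check pure NE:
(Gallery, Gallery): (37, 34) - no unilateral deviation beneficial
(Game, Game): (34, 37) - no unilateral deviation beneficial
Mixed NE: P1 plays Gallery with p = 0.5211, P2 plays Gallery with q = 0.4789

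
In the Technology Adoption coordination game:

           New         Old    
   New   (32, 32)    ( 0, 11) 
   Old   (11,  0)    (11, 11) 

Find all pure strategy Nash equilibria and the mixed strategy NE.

Pure NE: (New, New) and (Old, Old); Mixed NE: p = 0.3438, q = 0.3438

Work:
Check pure NE:
(New, New): (32, 32) - no unilateral deviation beneficial
(Old, Old): (11, 11) - no unilateral deviation beneficial
Mixed NE: P1 plays New with p = 0.3438, P2 plays New with q = 0.3438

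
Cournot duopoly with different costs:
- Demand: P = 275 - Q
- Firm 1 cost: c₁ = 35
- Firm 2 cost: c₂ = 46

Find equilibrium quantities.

q₁* = 83.67, q₂* = 72.67

Work:
Reaction: q₁ = (275 - 35 - q₂)/2
Reaction: q₂ = (275 - 46 - q₁)/2
Solve simultaneously:
q₁* = (275 - 2×35 + 46)/3 = 83.67
q₂* = (275 - 2×46 + 35)/3 = 72.67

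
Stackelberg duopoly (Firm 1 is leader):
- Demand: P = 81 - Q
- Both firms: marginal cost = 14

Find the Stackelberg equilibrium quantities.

q₁* (leader) = 33.5, q₂* (follower) = 16.75

Work:
Follower's reaction: q₂ = (a - c - q₁)/2
Leader substitutes: π₁ = q₁·(a - q₁ - (a-c-q₁)/2 - c)
FOC: q₁* = (81 - 14)/2 = 33.50
Then: q₂* = (81 - 14 - 33.5)/2 = 16.75
Leader has first-mover advantage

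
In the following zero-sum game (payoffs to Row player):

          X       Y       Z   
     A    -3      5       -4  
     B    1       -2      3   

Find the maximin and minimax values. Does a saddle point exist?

Maximin = -2, Minimax = 1, Saddle: False

Work:
Row minimums: [-4, -2] → maximin = -2
Column maximums: [1, 5, 3] → minimax = 1
No saddle point (maximin ≠ minimax). Mixed strategy needed.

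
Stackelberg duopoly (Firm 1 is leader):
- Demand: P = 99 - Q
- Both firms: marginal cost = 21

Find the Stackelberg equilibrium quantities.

q₁* (leader) = 39.0, q₂* (follower) = 19.5

Work:
Follower's reaction: q₂ = (a - c - q₁)/2
Leader substitutes: π₁ = q₁·(a - q₁ - (a-c-q₁)/2 - c)
FOC: q₁* = (99 - 21)/2 = 39.00
Then: q₂* = (99 - 21 - 39.0)/2 = 19.50
Leader has first-mover advantage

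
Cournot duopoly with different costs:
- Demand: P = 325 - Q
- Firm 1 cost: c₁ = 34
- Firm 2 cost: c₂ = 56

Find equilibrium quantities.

q₁* = 104.33, q₂* = 82.33

Work:
Reaction: q₁ = (325 - 34 - q₂)/2
Reaction: q₂ = (325 - 56 - q₁)/2
Solve simultaneously:
q₁* = (325 - 2×34 + 56)/3 = 104.33
q₂* = (325 - 2×56 + 34)/3 = 82.33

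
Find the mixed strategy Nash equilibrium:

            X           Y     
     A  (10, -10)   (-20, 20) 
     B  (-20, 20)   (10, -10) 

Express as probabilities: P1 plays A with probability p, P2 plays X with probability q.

p = 0.5, q = 0.5

Work:
Find probabilities that make opponent indifferent:
P2 chooses q to make P1 indifferent between A and B
P1 chooses p to make P2 indifferent between X and Y
Mixed NE: P1 plays (A: 0.5, B: 0.5), P2 plays (X: 0.5, Y: 0.5)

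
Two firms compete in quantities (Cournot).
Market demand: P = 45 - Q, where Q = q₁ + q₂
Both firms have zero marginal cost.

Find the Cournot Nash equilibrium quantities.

q₁* = q₂* = 15.0; P* = 15.0

Work:
Profit: π_i = P·q_i = (a - q_i - q_j)·q_i
FOC: ∂π_i/∂q_i = a - 2q_i - q_j = 0
Reaction function: q_i = (45 - q_j)/2
Symmetry: q* = 45/3 = 15.0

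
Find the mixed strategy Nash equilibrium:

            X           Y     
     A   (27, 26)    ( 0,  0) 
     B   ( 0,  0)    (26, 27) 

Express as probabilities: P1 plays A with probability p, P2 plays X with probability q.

p = 0.5094, q = 0.4906

Work:
Find probabilities that make opponent indifferent:
P2 chooses q to make P1 indifferent between A and B
P1 chooses p to make P2 indifferent between X and Y
Mixed NE: P1 plays (A: 0.5094, B: 0.4906), P2 plays (X: 0.4906, Y: 0.5094)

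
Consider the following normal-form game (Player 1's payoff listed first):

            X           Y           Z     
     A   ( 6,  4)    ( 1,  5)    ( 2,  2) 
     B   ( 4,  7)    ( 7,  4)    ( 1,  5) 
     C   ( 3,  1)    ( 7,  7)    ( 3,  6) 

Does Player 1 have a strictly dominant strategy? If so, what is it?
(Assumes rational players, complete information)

No strictly dominant strategy exists for Player 1

Work:
A strategy strictly dominates another if it gives a strictly higher payoff against every opponent action. Compare each pair of P1's strategies column-by-column:
  A vs B: [6 vs 4, 1 vs 7, 2 vs 1] → A does not strictly dominate B (column Y: 1 ≤ 7)
  A vs C: [6 vs 3, 1 vs 7, 2 vs 3] → A does not strictly dominate C (column Y: 1 ≤ 7)
  B vs A: [4 vs 6, 7 vs 1, 1 vs 2] → B does not strictly dominate A (column X: 4 ≤ 6)
  B vs C: [4 vs 3, 7 vs 7, 1 vs 3] → B does not strictly dominate C (column Y: 7 ≤ 7)
  C vs A: [3 vs 6, 7 vs 1, 3 vs 2] → C does not strictly dominate A (column X: 3 ≤ 6)
  C vs B: [3 vs 4, 7 vs 7, 3 vs 1] → C does not strictly dominate B (column X: 3 ≤ 4)
No single strategy strictly dominates all others → no strictly dominant strategy.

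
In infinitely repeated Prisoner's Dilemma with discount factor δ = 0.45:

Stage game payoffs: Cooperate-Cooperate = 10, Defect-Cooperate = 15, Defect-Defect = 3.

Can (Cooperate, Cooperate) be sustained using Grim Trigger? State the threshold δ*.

δ* = 0.4167; since δ = 0.45 ≥ 0.4167, cooperation can be sustained

Work:
For Grim Trigger:
Cooperate forever: 10/(1-δ)
Defect then punished: 15 + 3·δ/(1-δ)
Need: 10/(1-δ) ≥ 15 + 3·δ/(1-δ)
Solving: δ ≥ (T-R)/(T-P) = (15-10)/(15-3) = 0.4167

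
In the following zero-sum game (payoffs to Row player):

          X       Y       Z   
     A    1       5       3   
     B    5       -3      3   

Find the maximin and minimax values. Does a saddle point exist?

Maximin = 1, Minimax = 3, Saddle: False

Work:
Row minimums: [1, -3] → maximin = 1
Column maximums: [5, 5, 3] → minimax = 3
No saddle point (maximin ≠ minimax). Mixed strategy needed.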